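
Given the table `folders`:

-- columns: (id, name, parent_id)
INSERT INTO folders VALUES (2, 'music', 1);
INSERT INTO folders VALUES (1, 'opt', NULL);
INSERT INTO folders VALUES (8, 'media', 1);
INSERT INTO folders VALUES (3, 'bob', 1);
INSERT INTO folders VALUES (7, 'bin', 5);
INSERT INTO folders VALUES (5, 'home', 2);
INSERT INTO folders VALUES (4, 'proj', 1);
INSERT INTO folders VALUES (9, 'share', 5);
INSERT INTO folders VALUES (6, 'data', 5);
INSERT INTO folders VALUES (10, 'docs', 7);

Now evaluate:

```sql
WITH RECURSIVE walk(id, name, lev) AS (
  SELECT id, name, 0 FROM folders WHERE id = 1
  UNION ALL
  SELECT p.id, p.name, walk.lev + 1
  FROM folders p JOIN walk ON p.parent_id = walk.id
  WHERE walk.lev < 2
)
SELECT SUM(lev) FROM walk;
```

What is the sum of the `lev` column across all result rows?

Base: id=1 (opt) at lev 0.
Iteration 1: rows with parent_id in {1} -> music (id 2, lev 1), bob (id 3, lev 1), proj (id 4, lev 1), media (id 8, lev 1).
Iteration 2: rows with parent_id in {2,3,4,8} -> home (id 5, lev 2).
Iteration 3: lev < 2 fails for all current rows; recursion stops.
SUM(lev) = 0 + 1 + 1 + 1 + 1 + 2 = 6.

6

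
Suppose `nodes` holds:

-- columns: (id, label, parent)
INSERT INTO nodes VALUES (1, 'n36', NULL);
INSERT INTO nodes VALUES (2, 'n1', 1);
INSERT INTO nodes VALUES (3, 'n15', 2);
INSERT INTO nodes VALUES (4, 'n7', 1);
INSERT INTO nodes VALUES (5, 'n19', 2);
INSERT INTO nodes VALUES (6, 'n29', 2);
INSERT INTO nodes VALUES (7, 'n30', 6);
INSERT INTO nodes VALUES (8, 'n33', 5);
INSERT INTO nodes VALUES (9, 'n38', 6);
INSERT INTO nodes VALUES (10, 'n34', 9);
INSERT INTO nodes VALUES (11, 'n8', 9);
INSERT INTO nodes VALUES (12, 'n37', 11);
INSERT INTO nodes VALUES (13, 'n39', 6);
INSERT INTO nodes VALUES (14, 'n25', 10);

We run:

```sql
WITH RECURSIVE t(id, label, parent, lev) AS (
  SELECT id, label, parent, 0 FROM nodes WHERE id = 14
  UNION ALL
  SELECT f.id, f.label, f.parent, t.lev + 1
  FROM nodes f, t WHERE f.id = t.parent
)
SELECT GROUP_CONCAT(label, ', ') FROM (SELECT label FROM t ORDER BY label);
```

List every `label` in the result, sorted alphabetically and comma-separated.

Base: id=14 (n25), parent=10, lev 0.
Iteration 1: join on id=10 -> n34 (id 10, parent=9, lev 1).
Iteration 2: join on id=9 -> n38 (id 9, parent=6, lev 2).
Iteration 3: join on id=6 -> n29 (id 6, parent=2, lev 3).
Iteration 4: join on id=2 -> n1 (id 2, parent=1, lev 4).
Iteration 5: join on id=1 -> n36 (id 1, parent=NULL, lev 5).
Iteration 6: parent is NULL; no match; recursion stops.

n1, n25, n29, n34, n36, n38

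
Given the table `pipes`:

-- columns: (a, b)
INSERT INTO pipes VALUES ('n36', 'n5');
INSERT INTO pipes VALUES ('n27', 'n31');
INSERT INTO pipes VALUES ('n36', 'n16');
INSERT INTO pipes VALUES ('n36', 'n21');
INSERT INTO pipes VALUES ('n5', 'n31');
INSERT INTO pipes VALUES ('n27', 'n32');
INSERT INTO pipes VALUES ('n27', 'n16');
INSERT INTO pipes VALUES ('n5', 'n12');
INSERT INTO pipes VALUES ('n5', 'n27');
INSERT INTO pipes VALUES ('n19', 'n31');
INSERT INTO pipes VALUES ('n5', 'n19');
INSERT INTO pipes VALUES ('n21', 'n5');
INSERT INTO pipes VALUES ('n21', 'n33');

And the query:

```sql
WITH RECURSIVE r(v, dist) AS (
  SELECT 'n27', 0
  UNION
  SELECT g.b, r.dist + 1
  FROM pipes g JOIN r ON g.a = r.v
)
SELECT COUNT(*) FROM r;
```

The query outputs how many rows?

Base: (n27, dist=0).
Iteration 1: edges from {n27} -> (n16, dist=1), (n31, dist=1), (n32, dist=1).
Iteration 2: no outgoing edges from {n16,n31,n32}; recursion stops.
Total rows emitted: 4.

4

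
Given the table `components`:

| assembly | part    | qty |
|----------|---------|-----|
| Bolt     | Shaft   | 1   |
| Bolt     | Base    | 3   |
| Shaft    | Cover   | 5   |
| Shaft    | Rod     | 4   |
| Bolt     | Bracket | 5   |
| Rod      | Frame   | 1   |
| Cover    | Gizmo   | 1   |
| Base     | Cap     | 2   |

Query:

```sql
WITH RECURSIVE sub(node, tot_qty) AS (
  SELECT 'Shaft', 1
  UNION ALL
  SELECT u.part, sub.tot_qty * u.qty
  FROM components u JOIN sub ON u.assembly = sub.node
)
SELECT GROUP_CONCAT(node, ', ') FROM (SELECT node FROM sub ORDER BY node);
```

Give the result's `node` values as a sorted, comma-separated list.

Base: (Shaft, tot_qty=1).
Iteration 1: components of {Shaft} -> Cover = 1*5 = 5, Rod = 1*4 = 4.
Iteration 2: components of {Cover,Rod} -> Frame = 4*1 = 4, Gizmo = 5*1 = 5.
Iteration 3: no further components; recursion stops.

Cover, Frame, Gizmo, Rod, Shaft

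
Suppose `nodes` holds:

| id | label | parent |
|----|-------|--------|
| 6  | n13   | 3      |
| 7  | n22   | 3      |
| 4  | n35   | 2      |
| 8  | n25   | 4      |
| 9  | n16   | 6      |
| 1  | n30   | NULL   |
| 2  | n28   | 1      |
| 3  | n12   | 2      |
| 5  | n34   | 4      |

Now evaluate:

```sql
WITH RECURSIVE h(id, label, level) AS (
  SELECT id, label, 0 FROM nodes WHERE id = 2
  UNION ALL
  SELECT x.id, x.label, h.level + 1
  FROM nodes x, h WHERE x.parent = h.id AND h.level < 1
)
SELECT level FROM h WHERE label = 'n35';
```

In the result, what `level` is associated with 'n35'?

Base: id=2 (n28) at level 0.
Iteration 1: rows with parent in {2} -> n12 (id 3, level 1), n35 (id 4, level 1).
Iteration 2: level < 1 fails for all current rows; recursion stops.

1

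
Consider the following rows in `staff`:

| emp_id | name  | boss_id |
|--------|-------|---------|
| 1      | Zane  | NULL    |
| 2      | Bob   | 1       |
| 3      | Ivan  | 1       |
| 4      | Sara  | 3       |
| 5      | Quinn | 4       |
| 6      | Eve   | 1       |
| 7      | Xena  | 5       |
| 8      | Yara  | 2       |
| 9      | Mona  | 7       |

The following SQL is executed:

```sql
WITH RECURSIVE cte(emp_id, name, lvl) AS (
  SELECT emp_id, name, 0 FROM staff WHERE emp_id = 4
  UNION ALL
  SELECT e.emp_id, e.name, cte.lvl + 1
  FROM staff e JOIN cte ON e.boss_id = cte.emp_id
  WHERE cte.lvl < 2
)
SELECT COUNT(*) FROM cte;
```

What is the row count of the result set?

Base: emp_id=4 (Sara) at lvl 0.
Iteration 1: rows with boss_id in {4} -> Quinn (id 5, lvl 1).
Iteration 2: rows with boss_id in {5} -> Xena (id 7, lvl 2).
Iteration 3: lvl < 2 fails for all current rows; recursion stops.
Total rows emitted: 3.

3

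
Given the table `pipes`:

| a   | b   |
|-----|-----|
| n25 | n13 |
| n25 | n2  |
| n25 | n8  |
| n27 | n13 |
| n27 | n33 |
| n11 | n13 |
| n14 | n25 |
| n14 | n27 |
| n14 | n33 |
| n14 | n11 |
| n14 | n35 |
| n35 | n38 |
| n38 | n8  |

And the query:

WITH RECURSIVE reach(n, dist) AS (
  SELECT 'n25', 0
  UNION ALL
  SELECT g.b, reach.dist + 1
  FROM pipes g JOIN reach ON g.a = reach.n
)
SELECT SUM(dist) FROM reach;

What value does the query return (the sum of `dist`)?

3

Base: (n25, dist=0).
Iteration 1: edges from {n25} -> (n13, dist=1), (n2, dist=1), (n8, dist=1).
Iteration 2: no outgoing edges from {n13,n2,n8}; recursion stops.
SUM(dist) = 0 + 1 + 1 + 1 = 3.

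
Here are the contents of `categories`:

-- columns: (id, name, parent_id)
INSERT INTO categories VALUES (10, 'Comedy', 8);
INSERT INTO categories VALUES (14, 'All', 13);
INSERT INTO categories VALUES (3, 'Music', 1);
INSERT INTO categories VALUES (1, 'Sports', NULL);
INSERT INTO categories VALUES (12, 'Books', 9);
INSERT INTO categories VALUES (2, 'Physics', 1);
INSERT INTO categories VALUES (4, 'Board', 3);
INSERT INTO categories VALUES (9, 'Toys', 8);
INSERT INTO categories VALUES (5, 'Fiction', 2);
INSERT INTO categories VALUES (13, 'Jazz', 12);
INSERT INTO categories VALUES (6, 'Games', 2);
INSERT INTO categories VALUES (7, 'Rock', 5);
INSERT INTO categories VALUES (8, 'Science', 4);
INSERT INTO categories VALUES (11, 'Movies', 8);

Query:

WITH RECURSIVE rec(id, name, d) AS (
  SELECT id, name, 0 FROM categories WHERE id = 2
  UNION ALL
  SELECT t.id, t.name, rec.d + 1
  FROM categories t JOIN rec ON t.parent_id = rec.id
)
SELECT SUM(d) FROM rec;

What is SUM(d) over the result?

4

Base: id=2 (Physics) at d 0.
Iteration 1: rows with parent_id in {2} -> Fiction (id 5, d 1), Games (id 6, d 1).
Iteration 2: rows with parent_id in {5,6} -> Rock (id 7, d 2).
Iteration 3: no rows with parent_id in {7}; recursion stops.
SUM(d) = 0 + 1 + 1 + 2 = 4.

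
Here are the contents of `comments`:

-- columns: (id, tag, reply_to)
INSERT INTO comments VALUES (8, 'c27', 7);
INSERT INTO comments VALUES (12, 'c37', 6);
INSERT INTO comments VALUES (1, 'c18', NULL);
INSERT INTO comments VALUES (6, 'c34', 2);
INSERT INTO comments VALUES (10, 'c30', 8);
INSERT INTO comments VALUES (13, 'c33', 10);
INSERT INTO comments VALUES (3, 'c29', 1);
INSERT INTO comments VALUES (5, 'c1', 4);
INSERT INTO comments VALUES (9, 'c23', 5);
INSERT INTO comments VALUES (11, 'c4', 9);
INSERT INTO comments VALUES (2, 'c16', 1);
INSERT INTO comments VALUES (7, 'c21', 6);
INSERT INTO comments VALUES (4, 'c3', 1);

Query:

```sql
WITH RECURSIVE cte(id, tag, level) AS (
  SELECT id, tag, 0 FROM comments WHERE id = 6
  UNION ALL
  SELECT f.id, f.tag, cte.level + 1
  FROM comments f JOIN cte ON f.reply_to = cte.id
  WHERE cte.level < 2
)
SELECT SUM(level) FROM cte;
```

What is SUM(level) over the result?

Base: id=6 (c34) at level 0.
Iteration 1: rows with reply_to in {6} -> c21 (id 7, level 1), c37 (id 12, level 1).
Iteration 2: rows with reply_to in {7,12} -> c27 (id 8, level 2).
Iteration 3: level < 2 fails for all current rows; recursion stops.
SUM(level) = 0 + 1 + 1 + 2 = 4.

4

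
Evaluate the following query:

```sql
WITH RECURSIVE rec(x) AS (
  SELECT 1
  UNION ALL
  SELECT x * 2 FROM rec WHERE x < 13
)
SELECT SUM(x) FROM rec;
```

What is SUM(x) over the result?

Base: x=1.
Iteration 1: 1 < 13 holds -> x = 1 * 2 = 2.
Iteration 2: 2 < 13 holds -> x = 2 * 2 = 4.
Iteration 3: 4 < 13 holds -> x = 4 * 2 = 8.
Iteration 4: 8 < 13 holds -> x = 8 * 2 = 16.
Iteration 5: 16 < 13 fails; recursion stops.
SUM(x) = 1 + 2 + 4 + 8 + 16 = 31.

31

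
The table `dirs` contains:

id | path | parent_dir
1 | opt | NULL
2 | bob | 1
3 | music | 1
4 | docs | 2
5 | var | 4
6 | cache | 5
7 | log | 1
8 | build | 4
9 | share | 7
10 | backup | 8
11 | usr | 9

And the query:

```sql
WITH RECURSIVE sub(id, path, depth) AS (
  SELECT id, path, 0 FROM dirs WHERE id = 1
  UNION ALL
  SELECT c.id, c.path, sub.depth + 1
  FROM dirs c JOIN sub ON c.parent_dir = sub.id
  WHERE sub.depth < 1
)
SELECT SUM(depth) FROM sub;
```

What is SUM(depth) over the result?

3

Base: id=1 (opt) at depth 0.
Iteration 1: rows with parent_dir in {1} -> bob (id 2, depth 1), music (id 3, depth 1), log (id 7, depth 1).
Iteration 2: depth < 1 fails for all current rows; recursion stops.
SUM(depth) = 0 + 1 + 1 + 1 = 3.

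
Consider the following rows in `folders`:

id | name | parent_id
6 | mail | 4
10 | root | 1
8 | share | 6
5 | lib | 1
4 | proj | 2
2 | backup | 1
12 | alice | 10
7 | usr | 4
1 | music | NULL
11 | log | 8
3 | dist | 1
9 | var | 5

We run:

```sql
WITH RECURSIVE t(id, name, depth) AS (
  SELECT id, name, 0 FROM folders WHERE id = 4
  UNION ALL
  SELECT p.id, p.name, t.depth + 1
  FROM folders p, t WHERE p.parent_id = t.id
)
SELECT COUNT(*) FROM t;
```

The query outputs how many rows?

Base: id=4 (proj) at depth 0.
Iteration 1: rows with parent_id in {4} -> mail (id 6, depth 1), usr (id 7, depth 1).
Iteration 2: rows with parent_id in {6,7} -> share (id 8, depth 2).
Iteration 3: rows with parent_id in {8} -> log (id 11, depth 3).
Iteration 4: no rows with parent_id in {11}; recursion stops.
Total rows emitted: 5.

5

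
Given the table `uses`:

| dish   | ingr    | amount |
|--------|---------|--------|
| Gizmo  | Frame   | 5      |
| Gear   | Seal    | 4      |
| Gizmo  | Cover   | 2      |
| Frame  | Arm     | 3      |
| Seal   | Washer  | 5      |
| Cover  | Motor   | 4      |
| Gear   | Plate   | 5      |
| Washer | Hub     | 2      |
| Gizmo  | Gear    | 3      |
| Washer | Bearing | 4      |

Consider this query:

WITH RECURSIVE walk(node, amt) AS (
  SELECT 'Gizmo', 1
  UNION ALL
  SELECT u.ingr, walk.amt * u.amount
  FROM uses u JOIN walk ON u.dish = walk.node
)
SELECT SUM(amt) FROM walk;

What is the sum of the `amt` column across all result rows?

481

Base: (Gizmo, amt=1).
Iteration 1: components of {Gizmo} -> Cover = 1*2 = 2, Frame = 1*5 = 5, Gear = 1*3 = 3.
Iteration 2: components of {Cover,Frame,Gear} -> Arm = 5*3 = 15, Motor = 2*4 = 8, Plate = 3*5 = 15, Seal = 3*4 = 12.
Iteration 3: components of {Arm,Motor,Plate,Seal} -> Washer = 12*5 = 60.
Iteration 4: components of {Washer} -> Bearing = 60*4 = 240, Hub = 60*2 = 120.
Iteration 5: no further components; recursion stops.
SUM(amt) = 1 + 3 + 5 + 2 + 12 + 15 + 15 + 8 + 60 + 240 + 120 = 481.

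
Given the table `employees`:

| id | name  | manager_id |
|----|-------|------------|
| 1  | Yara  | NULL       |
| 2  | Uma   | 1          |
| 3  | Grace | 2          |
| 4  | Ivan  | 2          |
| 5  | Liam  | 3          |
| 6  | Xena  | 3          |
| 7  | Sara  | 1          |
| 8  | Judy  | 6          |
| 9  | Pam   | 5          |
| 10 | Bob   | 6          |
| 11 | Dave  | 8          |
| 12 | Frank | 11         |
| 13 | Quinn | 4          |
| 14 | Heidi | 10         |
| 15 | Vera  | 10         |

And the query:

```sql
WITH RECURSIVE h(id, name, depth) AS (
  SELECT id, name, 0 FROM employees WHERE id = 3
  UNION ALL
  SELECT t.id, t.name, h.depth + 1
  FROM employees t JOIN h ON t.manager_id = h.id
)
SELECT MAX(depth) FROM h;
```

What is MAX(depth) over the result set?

4

Base: id=3 (Grace) at depth 0.
Iteration 1: rows with manager_id in {3} -> Liam (id 5, depth 1), Xena (id 6, depth 1).
Iteration 2: rows with manager_id in {5,6} -> Judy (id 8, depth 2), Pam (id 9, depth 2), Bob (id 10, depth 2).
Iteration 3: rows with manager_id in {8,9,10} -> Dave (id 11, depth 3), Heidi (id 14, depth 3), Vera (id 15, depth 3).
Iteration 4: rows with manager_id in {11,14,15} -> Frank (id 12, depth 4).
Iteration 5: no rows with manager_id in {12}; recursion stops.
depth values: 0, 1, 1, 2, 2, 2, 3, 3, 3, 4; the maximum is 4.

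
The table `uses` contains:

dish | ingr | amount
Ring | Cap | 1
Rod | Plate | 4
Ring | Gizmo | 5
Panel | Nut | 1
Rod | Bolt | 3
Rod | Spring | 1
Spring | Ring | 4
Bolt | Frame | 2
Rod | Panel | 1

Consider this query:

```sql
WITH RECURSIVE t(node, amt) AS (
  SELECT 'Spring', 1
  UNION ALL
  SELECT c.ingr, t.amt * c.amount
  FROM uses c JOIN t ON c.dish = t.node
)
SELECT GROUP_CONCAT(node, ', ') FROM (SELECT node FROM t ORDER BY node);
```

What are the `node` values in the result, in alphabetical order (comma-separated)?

Base: (Spring, amt=1).
Iteration 1: components of {Spring} -> Ring = 1*4 = 4.
Iteration 2: components of {Ring} -> Cap = 4*1 = 4, Gizmo = 4*5 = 20.
Iteration 3: no further components; recursion stops.

Cap, Gizmo, Ring, Spring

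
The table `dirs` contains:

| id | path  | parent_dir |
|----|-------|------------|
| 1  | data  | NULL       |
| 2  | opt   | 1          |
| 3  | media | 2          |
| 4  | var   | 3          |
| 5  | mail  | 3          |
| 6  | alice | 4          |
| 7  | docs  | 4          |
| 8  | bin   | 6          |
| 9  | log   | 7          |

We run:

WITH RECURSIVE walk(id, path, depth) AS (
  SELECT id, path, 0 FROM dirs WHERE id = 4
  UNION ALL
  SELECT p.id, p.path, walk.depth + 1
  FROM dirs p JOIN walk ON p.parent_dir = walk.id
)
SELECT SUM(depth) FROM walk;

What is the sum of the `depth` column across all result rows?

Base: id=4 (var) at depth 0.
Iteration 1: rows with parent_dir in {4} -> alice (id 6, depth 1), docs (id 7, depth 1).
Iteration 2: rows with parent_dir in {6,7} -> bin (id 8, depth 2), log (id 9, depth 2).
Iteration 3: no rows with parent_dir in {8,9}; recursion stops.
SUM(depth) = 0 + 1 + 1 + 2 + 2 = 6.

6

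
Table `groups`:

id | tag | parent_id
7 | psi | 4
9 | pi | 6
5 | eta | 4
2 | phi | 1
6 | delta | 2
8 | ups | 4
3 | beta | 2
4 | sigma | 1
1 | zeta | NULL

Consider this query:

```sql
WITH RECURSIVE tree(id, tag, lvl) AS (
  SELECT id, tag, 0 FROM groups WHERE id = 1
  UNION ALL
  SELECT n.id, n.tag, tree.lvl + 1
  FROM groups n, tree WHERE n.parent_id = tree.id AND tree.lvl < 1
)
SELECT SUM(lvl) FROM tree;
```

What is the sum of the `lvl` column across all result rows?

Base: id=1 (zeta) at lvl 0.
Iteration 1: rows with parent_id in {1} -> phi (id 2, lvl 1), sigma (id 4, lvl 1).
Iteration 2: lvl < 1 fails for all current rows; recursion stops.
SUM(lvl) = 0 + 1 + 1 = 2.

2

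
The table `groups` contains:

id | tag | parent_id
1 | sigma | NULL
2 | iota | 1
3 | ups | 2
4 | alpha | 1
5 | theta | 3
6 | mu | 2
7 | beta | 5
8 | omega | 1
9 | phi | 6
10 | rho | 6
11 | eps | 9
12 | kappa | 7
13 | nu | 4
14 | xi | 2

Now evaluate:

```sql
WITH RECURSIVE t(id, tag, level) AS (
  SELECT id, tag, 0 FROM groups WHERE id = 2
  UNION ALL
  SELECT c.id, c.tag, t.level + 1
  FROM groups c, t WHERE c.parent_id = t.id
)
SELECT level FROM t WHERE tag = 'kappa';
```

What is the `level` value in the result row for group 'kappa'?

4

Base: id=2 (iota) at level 0.
Iteration 1: rows with parent_id in {2} -> ups (id 3, level 1), mu (id 6, level 1), xi (id 14, level 1).
Iteration 2: rows with parent_id in {3,6,14} -> theta (id 5, level 2), phi (id 9, level 2), rho (id 10, level 2).
Iteration 3: rows with parent_id in {5,9,10} -> beta (id 7, level 3), eps (id 11, level 3).
Iteration 4: rows with parent_id in {7,11} -> kappa (id 12, level 4).
Iteration 5: no rows with parent_id in {12}; recursion stops.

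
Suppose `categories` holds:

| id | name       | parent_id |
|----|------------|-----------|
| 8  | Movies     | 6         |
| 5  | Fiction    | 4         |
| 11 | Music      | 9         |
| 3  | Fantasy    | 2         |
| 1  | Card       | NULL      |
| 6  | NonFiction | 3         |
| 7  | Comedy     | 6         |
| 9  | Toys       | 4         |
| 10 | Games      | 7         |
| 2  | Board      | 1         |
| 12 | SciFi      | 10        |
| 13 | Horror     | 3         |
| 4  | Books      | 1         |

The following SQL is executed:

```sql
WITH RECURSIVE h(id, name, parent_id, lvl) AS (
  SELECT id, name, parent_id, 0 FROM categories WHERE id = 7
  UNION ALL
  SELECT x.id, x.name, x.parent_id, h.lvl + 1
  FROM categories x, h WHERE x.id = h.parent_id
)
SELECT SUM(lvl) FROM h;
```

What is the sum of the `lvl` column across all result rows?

10

Base: id=7 (Comedy), parent_id=6, lvl 0.
Iteration 1: join on id=6 -> NonFiction (id 6, parent_id=3, lvl 1).
Iteration 2: join on id=3 -> Fantasy (id 3, parent_id=2, lvl 2).
Iteration 3: join on id=2 -> Board (id 2, parent_id=1, lvl 3).
Iteration 4: join on id=1 -> Card (id 1, parent_id=NULL, lvl 4).
Iteration 5: parent_id is NULL; no match; recursion stops.
SUM(lvl) = 0 + 1 + 2 + 3 + 4 = 10.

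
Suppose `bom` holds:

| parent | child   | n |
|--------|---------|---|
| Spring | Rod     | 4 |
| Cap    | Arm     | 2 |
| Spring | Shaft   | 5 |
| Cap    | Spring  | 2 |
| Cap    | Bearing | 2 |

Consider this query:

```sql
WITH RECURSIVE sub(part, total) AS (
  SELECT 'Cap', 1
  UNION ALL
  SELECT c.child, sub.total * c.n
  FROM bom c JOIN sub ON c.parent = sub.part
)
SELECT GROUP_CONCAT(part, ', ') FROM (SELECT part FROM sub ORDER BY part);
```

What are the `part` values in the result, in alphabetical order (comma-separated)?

Arm, Bearing, Cap, Rod, Shaft, Spring

Base: (Cap, total=1).
Iteration 1: components of {Cap} -> Arm = 1*2 = 2, Bearing = 1*2 = 2, Spring = 1*2 = 2.
Iteration 2: components of {Arm,Bearing,Spring} -> Rod = 2*4 = 8, Shaft = 2*5 = 10.
Iteration 3: no further components; recursion stops.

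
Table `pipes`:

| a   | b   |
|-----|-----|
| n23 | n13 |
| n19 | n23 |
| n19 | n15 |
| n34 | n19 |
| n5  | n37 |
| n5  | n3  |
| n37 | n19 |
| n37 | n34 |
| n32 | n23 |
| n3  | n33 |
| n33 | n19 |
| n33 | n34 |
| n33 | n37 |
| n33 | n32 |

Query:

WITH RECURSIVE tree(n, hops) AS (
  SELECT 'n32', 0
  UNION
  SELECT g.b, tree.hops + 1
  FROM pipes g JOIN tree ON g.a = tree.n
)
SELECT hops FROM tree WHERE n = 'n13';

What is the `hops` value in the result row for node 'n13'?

Base: (n32, hops=0).
Iteration 1: edges from {n32} -> (n23, hops=1).
Iteration 2: edges from {n23} -> (n13, hops=2).
Iteration 3: no outgoing edges from {n13}; recursion stops.

2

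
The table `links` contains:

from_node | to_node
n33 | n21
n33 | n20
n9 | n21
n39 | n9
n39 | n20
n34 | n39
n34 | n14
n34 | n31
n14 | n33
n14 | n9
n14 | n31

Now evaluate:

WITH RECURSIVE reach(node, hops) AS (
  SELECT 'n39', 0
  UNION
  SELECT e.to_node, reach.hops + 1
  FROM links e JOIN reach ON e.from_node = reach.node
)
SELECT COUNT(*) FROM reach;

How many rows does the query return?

Base: (n39, hops=0).
Iteration 1: edges from {n39} -> (n20, hops=1), (n9, hops=1).
Iteration 2: edges from {n20,n9} -> (n21, hops=2).
Iteration 3: no outgoing edges from {n21}; recursion stops.
Total rows emitted: 4.

4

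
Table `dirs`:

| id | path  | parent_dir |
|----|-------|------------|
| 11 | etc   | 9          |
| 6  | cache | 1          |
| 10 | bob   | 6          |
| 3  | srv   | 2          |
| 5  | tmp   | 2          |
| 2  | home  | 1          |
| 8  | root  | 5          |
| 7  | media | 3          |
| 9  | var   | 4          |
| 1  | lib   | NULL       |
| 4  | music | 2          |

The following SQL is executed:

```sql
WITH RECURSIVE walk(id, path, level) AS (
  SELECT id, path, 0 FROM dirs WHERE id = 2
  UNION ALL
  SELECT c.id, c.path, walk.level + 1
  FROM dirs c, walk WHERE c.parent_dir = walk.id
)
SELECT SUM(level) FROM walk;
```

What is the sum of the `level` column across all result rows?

12

Base: id=2 (home) at level 0.
Iteration 1: rows with parent_dir in {2} -> srv (id 3, level 1), music (id 4, level 1), tmp (id 5, level 1).
Iteration 2: rows with parent_dir in {3,4,5} -> media (id 7, level 2), root (id 8, level 2), var (id 9, level 2).
Iteration 3: rows with parent_dir in {7,8,9} -> etc (id 11, level 3).
Iteration 4: no rows with parent_dir in {11}; recursion stops.
SUM(level) = 0 + 1 + 1 + 1 + 2 + 2 + 2 + 3 = 12.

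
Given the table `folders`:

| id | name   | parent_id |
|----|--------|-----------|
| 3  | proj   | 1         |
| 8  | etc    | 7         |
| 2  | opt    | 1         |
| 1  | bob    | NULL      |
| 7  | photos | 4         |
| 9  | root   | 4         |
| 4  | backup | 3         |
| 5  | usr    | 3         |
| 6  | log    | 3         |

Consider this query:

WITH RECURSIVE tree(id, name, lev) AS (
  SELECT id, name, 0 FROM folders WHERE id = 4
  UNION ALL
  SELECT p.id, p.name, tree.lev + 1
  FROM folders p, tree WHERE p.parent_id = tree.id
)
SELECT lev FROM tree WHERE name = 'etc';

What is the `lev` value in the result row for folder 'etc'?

2

Base: id=4 (backup) at lev 0.
Iteration 1: rows with parent_id in {4} -> photos (id 7, lev 1), root (id 9, lev 1).
Iteration 2: rows with parent_id in {7,9} -> etc (id 8, lev 2).
Iteration 3: no rows with parent_id in {8}; recursion stops.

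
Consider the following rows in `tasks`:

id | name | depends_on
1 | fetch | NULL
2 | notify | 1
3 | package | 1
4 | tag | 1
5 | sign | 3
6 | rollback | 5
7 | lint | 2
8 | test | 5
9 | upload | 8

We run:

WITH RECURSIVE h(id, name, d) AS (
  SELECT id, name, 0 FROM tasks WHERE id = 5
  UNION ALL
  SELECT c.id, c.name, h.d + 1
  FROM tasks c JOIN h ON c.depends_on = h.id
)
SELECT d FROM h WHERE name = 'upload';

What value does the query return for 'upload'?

Base: id=5 (sign) at d 0.
Iteration 1: rows with depends_on in {5} -> rollback (id 6, d 1), test (id 8, d 1).
Iteration 2: rows with depends_on in {6,8} -> upload (id 9, d 2).
Iteration 3: no rows with depends_on in {9}; recursion stops.

2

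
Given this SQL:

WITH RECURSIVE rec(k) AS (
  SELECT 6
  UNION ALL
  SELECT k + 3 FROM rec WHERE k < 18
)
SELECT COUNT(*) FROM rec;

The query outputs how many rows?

Base: k=6.
Iteration 1: 6 < 18 holds -> k = 6 + 3 = 9.
Iteration 2: 9 < 18 holds -> k = 9 + 3 = 12.
Iteration 3: 12 < 18 holds -> k = 12 + 3 = 15.
Iteration 4: 15 < 18 holds -> k = 15 + 3 = 18.
Iteration 5: 18 < 18 fails; recursion stops.
Total rows emitted: 5.

5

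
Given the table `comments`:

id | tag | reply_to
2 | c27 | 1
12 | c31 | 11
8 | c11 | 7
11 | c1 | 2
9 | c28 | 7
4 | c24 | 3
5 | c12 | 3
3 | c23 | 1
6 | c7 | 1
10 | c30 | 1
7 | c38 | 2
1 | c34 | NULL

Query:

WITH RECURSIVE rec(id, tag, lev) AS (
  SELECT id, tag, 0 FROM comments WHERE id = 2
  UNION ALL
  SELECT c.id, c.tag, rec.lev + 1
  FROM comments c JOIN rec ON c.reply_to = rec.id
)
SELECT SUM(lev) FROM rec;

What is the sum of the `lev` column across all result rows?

8

Base: id=2 (c27) at lev 0.
Iteration 1: rows with reply_to in {2} -> c38 (id 7, lev 1), c1 (id 11, lev 1).
Iteration 2: rows with reply_to in {7,11} -> c11 (id 8, lev 2), c28 (id 9, lev 2), c31 (id 12, lev 2).
Iteration 3: no rows with reply_to in {8,9,12}; recursion stops.
SUM(lev) = 0 + 1 + 1 + 2 + 2 + 2 = 8.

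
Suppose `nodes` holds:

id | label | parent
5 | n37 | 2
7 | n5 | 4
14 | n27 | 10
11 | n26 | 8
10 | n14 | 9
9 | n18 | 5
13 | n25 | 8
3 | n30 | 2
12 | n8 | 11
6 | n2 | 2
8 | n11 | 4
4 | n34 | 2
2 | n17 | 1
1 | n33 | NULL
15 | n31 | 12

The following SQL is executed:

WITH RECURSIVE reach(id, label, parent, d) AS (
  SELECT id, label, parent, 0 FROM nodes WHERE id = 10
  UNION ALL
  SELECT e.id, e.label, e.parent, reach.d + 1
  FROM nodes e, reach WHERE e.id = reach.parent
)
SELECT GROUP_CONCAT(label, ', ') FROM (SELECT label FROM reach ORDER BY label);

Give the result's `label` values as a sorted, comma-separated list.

Base: id=10 (n14), parent=9, d 0.
Iteration 1: join on id=9 -> n18 (id 9, parent=5, d 1).
Iteration 2: join on id=5 -> n37 (id 5, parent=2, d 2).
Iteration 3: join on id=2 -> n17 (id 2, parent=1, d 3).
Iteration 4: join on id=1 -> n33 (id 1, parent=NULL, d 4).
Iteration 5: parent is NULL; no match; recursion stops.

n14, n17, n18, n33, n37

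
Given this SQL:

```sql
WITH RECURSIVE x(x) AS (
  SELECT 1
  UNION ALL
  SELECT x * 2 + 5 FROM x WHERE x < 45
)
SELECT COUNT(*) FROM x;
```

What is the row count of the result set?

Base: x=1.
Iteration 1: 1 < 45 holds -> x = 1 * 2 + 5 = 7.
Iteration 2: 7 < 45 holds -> x = 7 * 2 + 5 = 19.
Iteration 3: 19 < 45 holds -> x = 19 * 2 + 5 = 43.
Iteration 4: 43 < 45 holds -> x = 43 * 2 + 5 = 91.
Iteration 5: 91 < 45 fails; recursion stops.
Total rows emitted: 5.

5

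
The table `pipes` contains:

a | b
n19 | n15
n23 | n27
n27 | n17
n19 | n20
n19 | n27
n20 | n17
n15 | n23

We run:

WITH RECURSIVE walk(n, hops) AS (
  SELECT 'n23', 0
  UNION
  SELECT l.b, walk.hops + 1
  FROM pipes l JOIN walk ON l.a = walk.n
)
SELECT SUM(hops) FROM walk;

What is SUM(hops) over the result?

3

Base: (n23, hops=0).
Iteration 1: edges from {n23} -> (n27, hops=1).
Iteration 2: edges from {n27} -> (n17, hops=2).
Iteration 3: no outgoing edges from {n17}; recursion stops.
SUM(hops) = 0 + 1 + 2 = 3.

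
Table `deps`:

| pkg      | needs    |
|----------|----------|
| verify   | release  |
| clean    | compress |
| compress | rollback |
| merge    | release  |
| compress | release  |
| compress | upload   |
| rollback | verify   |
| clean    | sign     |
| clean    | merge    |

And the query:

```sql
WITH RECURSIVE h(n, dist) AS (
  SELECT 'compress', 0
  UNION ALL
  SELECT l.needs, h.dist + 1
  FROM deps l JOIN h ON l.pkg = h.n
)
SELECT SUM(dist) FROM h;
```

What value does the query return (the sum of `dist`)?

Base: (compress, dist=0).
Iteration 1: edges from {compress} -> (release, dist=1), (rollback, dist=1), (upload, dist=1).
Iteration 2: edges from {release,rollback,upload} -> (verify, dist=2).
Iteration 3: edges from {verify} -> (release, dist=3).
Iteration 4: no outgoing edges from {release}; recursion stops.
SUM(dist) = 0 + 1 + 1 + 1 + 2 + 3 = 8.

8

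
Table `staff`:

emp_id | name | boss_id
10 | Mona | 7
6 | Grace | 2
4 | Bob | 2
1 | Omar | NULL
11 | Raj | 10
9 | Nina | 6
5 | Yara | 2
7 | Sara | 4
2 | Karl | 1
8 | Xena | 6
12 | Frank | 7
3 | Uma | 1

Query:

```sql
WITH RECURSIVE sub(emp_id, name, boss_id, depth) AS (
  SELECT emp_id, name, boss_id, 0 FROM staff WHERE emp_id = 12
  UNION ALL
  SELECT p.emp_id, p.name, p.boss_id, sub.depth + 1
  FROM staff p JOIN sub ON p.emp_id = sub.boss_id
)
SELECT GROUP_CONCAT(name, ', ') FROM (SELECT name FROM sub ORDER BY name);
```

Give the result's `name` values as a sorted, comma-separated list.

Bob, Frank, Karl, Omar, Sara

Base: emp_id=12 (Frank), boss_id=7, depth 0.
Iteration 1: join on emp_id=7 -> Sara (id 7, boss_id=4, depth 1).
Iteration 2: join on emp_id=4 -> Bob (id 4, boss_id=2, depth 2).
Iteration 3: join on emp_id=2 -> Karl (id 2, boss_id=1, depth 3).
Iteration 4: join on emp_id=1 -> Omar (id 1, boss_id=NULL, depth 4).
Iteration 5: boss_id is NULL; no match; recursion stops.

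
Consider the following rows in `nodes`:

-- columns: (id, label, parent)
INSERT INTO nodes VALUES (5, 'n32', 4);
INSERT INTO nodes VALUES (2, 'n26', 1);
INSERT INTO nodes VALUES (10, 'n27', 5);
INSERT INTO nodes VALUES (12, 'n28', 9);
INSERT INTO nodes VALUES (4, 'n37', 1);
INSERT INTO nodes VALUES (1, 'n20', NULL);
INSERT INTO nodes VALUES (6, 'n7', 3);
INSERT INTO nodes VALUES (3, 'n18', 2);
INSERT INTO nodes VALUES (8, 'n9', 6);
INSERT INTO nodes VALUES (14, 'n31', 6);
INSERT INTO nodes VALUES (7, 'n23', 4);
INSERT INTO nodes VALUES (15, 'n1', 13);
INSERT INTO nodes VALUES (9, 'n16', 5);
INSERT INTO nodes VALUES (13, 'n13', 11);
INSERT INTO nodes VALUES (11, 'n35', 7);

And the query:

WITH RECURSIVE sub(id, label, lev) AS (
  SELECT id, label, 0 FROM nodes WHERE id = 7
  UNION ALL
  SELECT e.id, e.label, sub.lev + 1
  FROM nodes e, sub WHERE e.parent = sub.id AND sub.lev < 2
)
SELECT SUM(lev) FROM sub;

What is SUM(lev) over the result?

3

Base: id=7 (n23) at lev 0.
Iteration 1: rows with parent in {7} -> n35 (id 11, lev 1).
Iteration 2: rows with parent in {11} -> n13 (id 13, lev 2).
Iteration 3: lev < 2 fails for all current rows; recursion stops.
SUM(lev) = 0 + 1 + 2 = 3.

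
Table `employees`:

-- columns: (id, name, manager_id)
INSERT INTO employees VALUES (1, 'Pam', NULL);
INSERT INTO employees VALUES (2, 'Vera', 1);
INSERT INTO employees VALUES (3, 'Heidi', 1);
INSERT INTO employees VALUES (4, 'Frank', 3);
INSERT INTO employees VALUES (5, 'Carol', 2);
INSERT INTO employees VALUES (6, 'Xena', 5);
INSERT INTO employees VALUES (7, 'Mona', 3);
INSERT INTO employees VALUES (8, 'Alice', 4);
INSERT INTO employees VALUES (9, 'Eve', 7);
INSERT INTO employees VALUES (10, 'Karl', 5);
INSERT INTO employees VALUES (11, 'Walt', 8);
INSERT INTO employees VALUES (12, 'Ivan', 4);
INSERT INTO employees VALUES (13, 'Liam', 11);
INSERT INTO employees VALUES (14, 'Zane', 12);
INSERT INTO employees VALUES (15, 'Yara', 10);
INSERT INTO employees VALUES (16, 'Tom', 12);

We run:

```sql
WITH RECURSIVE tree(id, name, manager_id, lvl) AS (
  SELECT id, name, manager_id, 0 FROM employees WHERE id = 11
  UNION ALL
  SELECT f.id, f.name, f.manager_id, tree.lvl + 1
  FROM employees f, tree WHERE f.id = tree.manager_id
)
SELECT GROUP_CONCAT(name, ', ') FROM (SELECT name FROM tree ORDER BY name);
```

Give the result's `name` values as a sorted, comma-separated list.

Alice, Frank, Heidi, Pam, Walt

Base: id=11 (Walt), manager_id=8, lvl 0.
Iteration 1: join on id=8 -> Alice (id 8, manager_id=4, lvl 1).
Iteration 2: join on id=4 -> Frank (id 4, manager_id=3, lvl 2).
Iteration 3: join on id=3 -> Heidi (id 3, manager_id=1, lvl 3).
Iteration 4: join on id=1 -> Pam (id 1, manager_id=NULL, lvl 4).
Iteration 5: manager_id is NULL; no match; recursion stops.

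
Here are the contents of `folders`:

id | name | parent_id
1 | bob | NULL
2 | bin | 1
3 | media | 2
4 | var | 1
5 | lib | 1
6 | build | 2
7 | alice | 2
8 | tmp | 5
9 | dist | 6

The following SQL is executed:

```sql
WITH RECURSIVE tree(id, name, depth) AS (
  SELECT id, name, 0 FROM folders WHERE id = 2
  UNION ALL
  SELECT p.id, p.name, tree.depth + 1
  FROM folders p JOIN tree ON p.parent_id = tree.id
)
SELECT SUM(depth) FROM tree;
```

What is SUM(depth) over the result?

5

Base: id=2 (bin) at depth 0.
Iteration 1: rows with parent_id in {2} -> media (id 3, depth 1), build (id 6, depth 1), alice (id 7, depth 1).
Iteration 2: rows with parent_id in {3,6,7} -> dist (id 9, depth 2).
Iteration 3: no rows with parent_id in {9}; recursion stops.
SUM(depth) = 0 + 1 + 1 + 1 + 2 = 5.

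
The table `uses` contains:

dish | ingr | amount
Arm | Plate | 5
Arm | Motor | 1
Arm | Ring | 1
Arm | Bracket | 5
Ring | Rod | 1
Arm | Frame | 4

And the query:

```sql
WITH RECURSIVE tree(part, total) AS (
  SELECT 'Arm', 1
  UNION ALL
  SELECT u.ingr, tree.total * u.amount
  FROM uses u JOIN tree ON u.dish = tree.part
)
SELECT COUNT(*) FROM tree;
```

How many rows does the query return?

Base: (Arm, total=1).
Iteration 1: components of {Arm} -> Bracket = 1*5 = 5, Frame = 1*4 = 4, Motor = 1*1 = 1, Plate = 1*5 = 5, Ring = 1*1 = 1.
Iteration 2: components of {Bracket,Frame,Motor,Plate,Ring} -> Rod = 1*1 = 1.
Iteration 3: no further components; recursion stops.
Total rows emitted: 7.

7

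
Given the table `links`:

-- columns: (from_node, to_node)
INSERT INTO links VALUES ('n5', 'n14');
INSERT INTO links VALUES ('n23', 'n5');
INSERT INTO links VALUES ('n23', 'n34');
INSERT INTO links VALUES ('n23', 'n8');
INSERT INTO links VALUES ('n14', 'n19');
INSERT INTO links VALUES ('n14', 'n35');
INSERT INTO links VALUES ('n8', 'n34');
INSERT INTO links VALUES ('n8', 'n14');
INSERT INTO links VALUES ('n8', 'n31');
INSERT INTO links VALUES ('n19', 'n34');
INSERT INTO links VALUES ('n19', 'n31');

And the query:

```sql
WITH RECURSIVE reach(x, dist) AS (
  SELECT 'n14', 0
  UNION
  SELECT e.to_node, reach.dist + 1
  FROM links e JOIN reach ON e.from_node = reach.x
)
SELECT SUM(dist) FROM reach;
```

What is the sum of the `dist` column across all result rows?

6

Base: (n14, dist=0).
Iteration 1: edges from {n14} -> (n19, dist=1), (n35, dist=1).
Iteration 2: edges from {n19,n35} -> (n31, dist=2), (n34, dist=2).
Iteration 3: no outgoing edges from {n31,n34}; recursion stops.
SUM(dist) = 0 + 1 + 1 + 2 + 2 = 6.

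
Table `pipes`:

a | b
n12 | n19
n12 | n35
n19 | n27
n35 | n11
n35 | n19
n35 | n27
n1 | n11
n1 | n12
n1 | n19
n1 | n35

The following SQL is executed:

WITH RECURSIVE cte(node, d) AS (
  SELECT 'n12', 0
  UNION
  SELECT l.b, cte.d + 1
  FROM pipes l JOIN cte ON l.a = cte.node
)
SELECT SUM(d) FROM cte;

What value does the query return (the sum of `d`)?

11

Base: (n12, d=0).
Iteration 1: edges from {n12} -> (n19, d=1), (n35, d=1).
Iteration 2: edges from {n19,n35} -> (n11, d=2), (n19, d=2), (n27, d=2). [UNION drops 1 duplicate row(s)]
Iteration 3: edges from {n11,n19,n27} -> (n27, d=3).
Iteration 4: no outgoing edges from {n27}; recursion stops.
SUM(d) = 0 + 1 + 1 + 2 + 2 + 2 + 3 = 11.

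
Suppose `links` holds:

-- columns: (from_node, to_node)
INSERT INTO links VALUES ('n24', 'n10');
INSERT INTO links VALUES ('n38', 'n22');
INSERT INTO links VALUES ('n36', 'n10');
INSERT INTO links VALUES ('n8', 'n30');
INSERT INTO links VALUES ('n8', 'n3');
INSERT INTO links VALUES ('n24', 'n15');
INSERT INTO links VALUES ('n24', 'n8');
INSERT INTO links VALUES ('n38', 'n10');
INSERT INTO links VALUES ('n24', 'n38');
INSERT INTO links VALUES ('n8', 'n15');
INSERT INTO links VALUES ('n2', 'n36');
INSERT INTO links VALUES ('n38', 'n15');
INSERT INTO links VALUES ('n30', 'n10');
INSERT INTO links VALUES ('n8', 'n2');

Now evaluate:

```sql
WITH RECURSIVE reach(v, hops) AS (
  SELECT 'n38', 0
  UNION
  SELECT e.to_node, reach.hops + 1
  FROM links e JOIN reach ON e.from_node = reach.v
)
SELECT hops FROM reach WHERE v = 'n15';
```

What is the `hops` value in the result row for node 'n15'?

1

Base: (n38, hops=0).
Iteration 1: edges from {n38} -> (n10, hops=1), (n15, hops=1), (n22, hops=1).
Iteration 2: no outgoing edges from {n10,n15,n22}; recursion stops.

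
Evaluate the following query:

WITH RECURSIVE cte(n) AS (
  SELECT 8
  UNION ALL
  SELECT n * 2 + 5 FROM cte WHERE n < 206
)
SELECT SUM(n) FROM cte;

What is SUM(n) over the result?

789

Base: n=8.
Iteration 1: 8 < 206 holds -> n = 8 * 2 + 5 = 21.
Iteration 2: 21 < 206 holds -> n = 21 * 2 + 5 = 47.
Iteration 3: 47 < 206 holds -> n = 47 * 2 + 5 = 99.
Iteration 4: 99 < 206 holds -> n = 99 * 2 + 5 = 203.
Iteration 5: 203 < 206 holds -> n = 203 * 2 + 5 = 411.
Iteration 6: 411 < 206 fails; recursion stops.
SUM(n) = 8 + 21 + 47 + 99 + 203 + 411 = 789.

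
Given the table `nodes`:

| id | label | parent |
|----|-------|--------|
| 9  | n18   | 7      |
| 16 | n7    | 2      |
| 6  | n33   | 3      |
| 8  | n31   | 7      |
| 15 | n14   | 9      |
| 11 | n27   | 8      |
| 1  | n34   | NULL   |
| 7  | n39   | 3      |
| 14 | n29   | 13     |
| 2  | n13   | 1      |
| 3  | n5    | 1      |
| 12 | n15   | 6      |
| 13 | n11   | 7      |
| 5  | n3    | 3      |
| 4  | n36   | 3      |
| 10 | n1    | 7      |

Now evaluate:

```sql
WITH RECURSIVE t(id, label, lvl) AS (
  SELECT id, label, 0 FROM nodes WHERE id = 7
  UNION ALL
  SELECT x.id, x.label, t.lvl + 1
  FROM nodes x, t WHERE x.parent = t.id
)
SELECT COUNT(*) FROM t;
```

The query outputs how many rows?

Base: id=7 (n39) at lvl 0.
Iteration 1: rows with parent in {7} -> n31 (id 8, lvl 1), n18 (id 9, lvl 1), n1 (id 10, lvl 1), n11 (id 13, lvl 1).
Iteration 2: rows with parent in {8,9,10,13} -> n27 (id 11, lvl 2), n29 (id 14, lvl 2), n14 (id 15, lvl 2).
Iteration 3: no rows with parent in {11,14,15}; recursion stops.
Total rows emitted: 8.

8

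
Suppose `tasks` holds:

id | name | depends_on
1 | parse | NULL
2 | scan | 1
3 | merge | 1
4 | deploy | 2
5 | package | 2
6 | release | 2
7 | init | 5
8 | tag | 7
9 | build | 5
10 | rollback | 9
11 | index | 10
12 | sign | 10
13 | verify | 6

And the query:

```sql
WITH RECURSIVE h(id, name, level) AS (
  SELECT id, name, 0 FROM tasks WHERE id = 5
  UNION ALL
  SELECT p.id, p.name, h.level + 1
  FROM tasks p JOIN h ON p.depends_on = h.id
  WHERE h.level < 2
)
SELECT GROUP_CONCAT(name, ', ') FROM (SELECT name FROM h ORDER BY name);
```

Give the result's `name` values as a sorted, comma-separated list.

Base: id=5 (package) at level 0.
Iteration 1: rows with depends_on in {5} -> init (id 7, level 1), build (id 9, level 1).
Iteration 2: rows with depends_on in {7,9} -> tag (id 8, level 2), rollback (id 10, level 2).
Iteration 3: level < 2 fails for all current rows; recursion stops.

build, init, package, rollback, tag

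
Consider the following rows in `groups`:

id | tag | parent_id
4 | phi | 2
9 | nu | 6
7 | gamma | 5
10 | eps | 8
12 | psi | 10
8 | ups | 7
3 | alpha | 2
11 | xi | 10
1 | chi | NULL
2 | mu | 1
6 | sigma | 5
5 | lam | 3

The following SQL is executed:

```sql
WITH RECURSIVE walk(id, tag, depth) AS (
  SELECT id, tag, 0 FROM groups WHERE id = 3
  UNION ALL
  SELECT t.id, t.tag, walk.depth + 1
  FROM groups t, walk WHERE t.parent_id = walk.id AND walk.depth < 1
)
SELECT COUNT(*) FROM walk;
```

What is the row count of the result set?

2

Base: id=3 (alpha) at depth 0.
Iteration 1: rows with parent_id in {3} -> lam (id 5, depth 1).
Iteration 2: depth < 1 fails for all current rows; recursion stops.
Total rows emitted: 2.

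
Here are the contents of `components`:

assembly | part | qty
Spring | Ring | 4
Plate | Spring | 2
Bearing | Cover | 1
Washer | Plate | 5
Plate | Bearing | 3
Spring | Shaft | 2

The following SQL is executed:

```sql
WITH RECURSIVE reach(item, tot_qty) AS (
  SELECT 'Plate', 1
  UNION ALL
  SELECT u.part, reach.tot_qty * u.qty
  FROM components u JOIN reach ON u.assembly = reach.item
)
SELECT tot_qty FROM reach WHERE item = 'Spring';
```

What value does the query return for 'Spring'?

Base: (Plate, tot_qty=1).
Iteration 1: components of {Plate} -> Bearing = 1*3 = 3, Spring = 1*2 = 2.
Iteration 2: components of {Bearing,Spring} -> Cover = 3*1 = 3, Ring = 2*4 = 8, Shaft = 2*2 = 4.
Iteration 3: no further components; recursion stops.

2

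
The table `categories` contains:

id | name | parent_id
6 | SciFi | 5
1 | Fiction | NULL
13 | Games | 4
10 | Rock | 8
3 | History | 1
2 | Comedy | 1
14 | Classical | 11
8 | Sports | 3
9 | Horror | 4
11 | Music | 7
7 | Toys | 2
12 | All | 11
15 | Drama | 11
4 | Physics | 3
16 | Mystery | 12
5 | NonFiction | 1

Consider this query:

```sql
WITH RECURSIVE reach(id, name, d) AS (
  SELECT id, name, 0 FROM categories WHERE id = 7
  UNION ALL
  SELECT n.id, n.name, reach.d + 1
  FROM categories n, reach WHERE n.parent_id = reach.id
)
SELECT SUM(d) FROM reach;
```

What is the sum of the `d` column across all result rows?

Base: id=7 (Toys) at d 0.
Iteration 1: rows with parent_id in {7} -> Music (id 11, d 1).
Iteration 2: rows with parent_id in {11} -> All (id 12, d 2), Classical (id 14, d 2), Drama (id 15, d 2).
Iteration 3: rows with parent_id in {12,14,15} -> Mystery (id 16, d 3).
Iteration 4: no rows with parent_id in {16}; recursion stops.
SUM(d) = 0 + 1 + 2 + 2 + 2 + 3 = 10.

10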